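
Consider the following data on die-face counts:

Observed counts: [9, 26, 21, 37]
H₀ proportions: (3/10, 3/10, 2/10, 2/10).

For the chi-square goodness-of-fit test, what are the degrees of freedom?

degrees of freedom = 3

df = k − 1 = 4 − 1 = 3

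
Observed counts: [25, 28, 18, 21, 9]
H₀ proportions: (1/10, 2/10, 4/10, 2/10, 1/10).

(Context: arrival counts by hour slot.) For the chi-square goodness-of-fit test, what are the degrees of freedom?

df = k − 1 = 5 − 1 = 4

degrees of freedom = 4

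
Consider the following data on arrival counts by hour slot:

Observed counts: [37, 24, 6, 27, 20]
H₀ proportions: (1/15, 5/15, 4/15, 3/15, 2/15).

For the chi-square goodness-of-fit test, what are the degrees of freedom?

degrees of freedom = 4

df = k − 1 = 5 − 1 = 4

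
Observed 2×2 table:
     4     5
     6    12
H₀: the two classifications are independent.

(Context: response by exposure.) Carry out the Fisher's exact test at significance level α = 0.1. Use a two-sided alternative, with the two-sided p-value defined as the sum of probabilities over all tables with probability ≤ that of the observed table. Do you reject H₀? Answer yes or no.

reject H₀: no

Margins: r₁=9, r₂=18, c₁=10, c₂=17, n=27
p_obs = C(9,4)·C(18,6)/C(27,10); sum pmf over tables with pmf ≤ p_obs
p-value (two-sided) = 0.68313
At α=0.1: p ≥ α → fail to reject H₀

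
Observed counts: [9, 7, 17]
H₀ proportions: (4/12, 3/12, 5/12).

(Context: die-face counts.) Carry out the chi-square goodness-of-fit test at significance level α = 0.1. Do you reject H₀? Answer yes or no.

reject H₀: no

n = 33; E_i = n·p_i = [11.00, 8.25, 13.75]
χ² = (9−11.00)²/11.00 + (7−8.25)²/8.25 + (17−13.75)²/13.75 = 1.3212
df = 2
p-value (upper-tail) = 0.51654
At α=0.1: p ≥ α → fail to reject H₀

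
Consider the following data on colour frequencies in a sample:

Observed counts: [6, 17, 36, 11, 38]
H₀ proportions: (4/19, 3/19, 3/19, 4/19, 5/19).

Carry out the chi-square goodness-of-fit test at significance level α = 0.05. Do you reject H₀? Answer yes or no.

n = 108; E_i = n·p_i = [22.74, 17.05, 17.05, 22.74, 28.42]
χ² = (6−22.74)²/22.74 + (17−17.05)²/17.05 + (36−17.05)²/17.05 + (11−22.74)²/22.74 + (38−28.42)²/28.42 = 42.6600
df = 4
p-value (upper-tail) = 0.00000
At α=0.05: p < α → reject H₀

reject H₀: yes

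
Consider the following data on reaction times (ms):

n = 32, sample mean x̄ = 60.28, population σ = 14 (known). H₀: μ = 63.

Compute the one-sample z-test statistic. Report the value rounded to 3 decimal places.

SE = σ/√n = 14/√32 = 2.4749
z = (x̄−μ₀)/SE = (60.28−63)/2.4749 = -1.0990

test statistic = -1.099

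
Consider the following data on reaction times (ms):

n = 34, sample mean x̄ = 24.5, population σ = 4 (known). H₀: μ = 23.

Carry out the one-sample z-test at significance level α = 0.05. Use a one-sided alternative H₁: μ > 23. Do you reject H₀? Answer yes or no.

SE = σ/√n = 4/√34 = 0.6860
z = (x̄−μ₀)/SE = (24.5−23)/0.6860 = 2.1866
p-value (one-sided, H₁ greater) = 0.01439
At α=0.05: p < α → reject H₀

reject H₀: yes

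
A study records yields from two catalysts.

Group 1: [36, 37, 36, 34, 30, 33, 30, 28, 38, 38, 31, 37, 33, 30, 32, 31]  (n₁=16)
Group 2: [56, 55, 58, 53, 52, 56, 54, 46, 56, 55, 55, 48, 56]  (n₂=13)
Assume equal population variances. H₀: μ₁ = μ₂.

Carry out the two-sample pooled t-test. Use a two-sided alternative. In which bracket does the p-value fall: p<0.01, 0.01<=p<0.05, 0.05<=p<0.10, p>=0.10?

x̄₁=33.375, s₁=3.263, n₁=16
x̄₂=53.846, s₂=3.412, n₂=13
s_p² = [15·3.263² + 12·3.412²]/27 = 11.0905
SE = √(s_p²·(1/16+1/13)) = 1.2435
t = (33.375−53.846)/1.2435 = -16.4627
df = 27
p-value (two-sided) = 0.00000
→ bracket: p<0.01

p-value bracket: p<0.01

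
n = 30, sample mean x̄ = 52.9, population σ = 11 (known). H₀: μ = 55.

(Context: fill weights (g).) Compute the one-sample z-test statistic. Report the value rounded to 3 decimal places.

test statistic = -1.046

SE = σ/√n = 11/√30 = 2.0083
z = (x̄−μ₀)/SE = (52.9−55)/2.0083 = -1.0457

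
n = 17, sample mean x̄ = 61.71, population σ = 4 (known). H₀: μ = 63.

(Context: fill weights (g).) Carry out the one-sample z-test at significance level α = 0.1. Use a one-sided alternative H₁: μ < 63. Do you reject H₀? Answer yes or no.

SE = σ/√n = 4/√17 = 0.9701
z = (x̄−μ₀)/SE = (61.71−63)/0.9701 = -1.3297
p-value (one-sided, H₁ less) = 0.09181
At α=0.1: p < α → reject H₀

reject H₀: yes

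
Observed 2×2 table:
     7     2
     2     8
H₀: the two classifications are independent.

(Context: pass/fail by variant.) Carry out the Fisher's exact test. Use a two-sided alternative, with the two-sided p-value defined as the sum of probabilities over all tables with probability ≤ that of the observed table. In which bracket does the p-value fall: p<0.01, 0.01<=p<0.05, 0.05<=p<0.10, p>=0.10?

p-value bracket: 0.01<=p<0.05

Margins: r₁=9, r₂=10, c₁=9, c₂=10, n=19
p_obs = C(9,7)·C(10,2)/C(19,9); sum pmf over tables with pmf ≤ p_obs
p-value (two-sided) = 0.02301
→ bracket: 0.01<=p<0.05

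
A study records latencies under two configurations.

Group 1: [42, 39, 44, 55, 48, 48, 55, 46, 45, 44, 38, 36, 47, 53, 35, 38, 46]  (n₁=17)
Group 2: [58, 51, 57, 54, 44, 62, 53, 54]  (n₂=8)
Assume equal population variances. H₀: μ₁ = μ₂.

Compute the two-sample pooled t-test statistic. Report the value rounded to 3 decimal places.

x̄₁=44.647, s₁=6.184, n₁=17
x̄₂=54.125, s₂=5.330, n₂=8
s_p² = [16·6.184² + 7·5.330²]/23 = 35.2503
SE = √(s_p²·(1/17+1/8)) = 2.5456
t = (44.647−54.125)/2.5456 = -3.7233
df = 23

test statistic = -3.723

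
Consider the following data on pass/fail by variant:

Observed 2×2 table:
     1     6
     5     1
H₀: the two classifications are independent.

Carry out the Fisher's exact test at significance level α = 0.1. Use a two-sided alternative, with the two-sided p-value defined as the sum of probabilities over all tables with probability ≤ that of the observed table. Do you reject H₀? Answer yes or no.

Margins: r₁=7, r₂=6, c₁=6, c₂=7, n=13
p_obs = C(7,1)·C(6,5)/C(13,6); sum pmf over tables with pmf ≤ p_obs
p-value (two-sided) = 0.02914
At α=0.1: p < α → reject H₀

reject H₀: yes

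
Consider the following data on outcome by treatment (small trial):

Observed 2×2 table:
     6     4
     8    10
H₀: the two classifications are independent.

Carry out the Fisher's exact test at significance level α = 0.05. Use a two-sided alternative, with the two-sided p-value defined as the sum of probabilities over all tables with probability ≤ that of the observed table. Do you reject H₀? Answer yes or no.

Margins: r₁=10, r₂=18, c₁=14, c₂=14, n=28
p_obs = C(10,6)·C(18,8)/C(28,14); sum pmf over tables with pmf ≤ p_obs
p-value (two-sided) = 0.69458
At α=0.05: p ≥ α → fail to reject H₀

reject H₀: no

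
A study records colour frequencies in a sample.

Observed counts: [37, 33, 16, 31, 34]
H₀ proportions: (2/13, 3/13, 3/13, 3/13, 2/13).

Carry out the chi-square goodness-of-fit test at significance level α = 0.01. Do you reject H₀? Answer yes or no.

n = 151; E_i = n·p_i = [23.23, 34.85, 34.85, 34.85, 23.23]
χ² = (37−23.23)²/23.23 + (33−34.85)²/34.85 + (16−34.85)²/34.85 + (31−34.85)²/34.85 + (34−23.23)²/23.23 = 23.8687
df = 4
p-value (upper-tail) = 0.00008
At α=0.01: p < α → reject H₀

reject H₀: yes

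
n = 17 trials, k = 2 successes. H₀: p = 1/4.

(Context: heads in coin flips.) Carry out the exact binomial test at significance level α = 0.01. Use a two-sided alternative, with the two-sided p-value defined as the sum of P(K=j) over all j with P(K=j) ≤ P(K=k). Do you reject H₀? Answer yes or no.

Exact binomial: n=17, k=2, p₀=1/4=0.2500
P(X=j) = C(n,j)·p₀^j·(1−p₀)^(n−j); p = Σ P(X=j) over j with P(X=j) ≤ P(X=2)
p-value (two-sided) = 0.27078
At α=0.01: p ≥ α → fail to reject H₀

reject H₀: no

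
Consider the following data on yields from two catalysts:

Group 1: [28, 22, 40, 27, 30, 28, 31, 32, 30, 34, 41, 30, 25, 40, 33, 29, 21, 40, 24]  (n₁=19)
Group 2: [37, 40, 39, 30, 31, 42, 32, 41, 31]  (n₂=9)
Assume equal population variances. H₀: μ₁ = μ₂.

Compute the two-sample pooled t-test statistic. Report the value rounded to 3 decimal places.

test statistic = -2.201

x̄₁=30.789, s₁=6.070, n₁=19
x̄₂=35.889, s₂=4.859, n₂=9
s_p² = [18·6.070² + 8·4.859²]/26 = 32.7710
SE = √(s_p²·(1/19+1/9)) = 2.3165
t = (30.789−35.889)/2.3165 = -2.2014
df = 26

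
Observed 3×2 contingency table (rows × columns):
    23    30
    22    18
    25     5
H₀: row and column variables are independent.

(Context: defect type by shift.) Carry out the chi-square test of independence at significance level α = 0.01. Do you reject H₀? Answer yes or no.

reject H₀: yes

Row totals [53, 40, 30], col totals [70, 53], n=123
χ² = (23−30.16)²/30.16 + (30−22.84)²/22.84 + (22−22.76)²/22.76 + (18−17.24)²/17.24 + (25−17.07)²/17.07 + (5−12.93)²/12.93 = 12.5480
df = 2
p-value (upper-tail) = 0.00188
At α=0.01: p < α → reject H₀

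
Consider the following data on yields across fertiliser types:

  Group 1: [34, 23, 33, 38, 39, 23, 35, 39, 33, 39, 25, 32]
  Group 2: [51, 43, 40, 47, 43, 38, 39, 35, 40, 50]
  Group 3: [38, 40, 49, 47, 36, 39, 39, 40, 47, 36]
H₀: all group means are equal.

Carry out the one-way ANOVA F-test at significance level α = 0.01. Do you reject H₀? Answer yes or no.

reject H₀: yes

Group means [32.75, 42.60, 41.10], grand mean 38.438
SSB = Σnᵢ(x̄ᵢ−x̄)² = 632.325; SSW = ΣΣ(x−x̄ᵢ)² = 857.550
MSB = 632.325/2 = 316.1625; MSW = 857.550/29 = 29.5707
F = MSB/MSW = 10.6918
df = (2, 29)
p-value (upper-tail) = 0.00033
At α=0.01: p < α → reject H₀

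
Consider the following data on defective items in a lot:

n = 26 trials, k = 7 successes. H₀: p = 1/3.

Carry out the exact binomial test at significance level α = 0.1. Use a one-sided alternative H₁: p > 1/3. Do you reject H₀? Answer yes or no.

reject H₀: no

Exact binomial: n=26, k=7, p₀=1/3=0.3333
P(X≥7) from Σ C(n,i)·p₀^i·(1−p₀)^(n−i)
p-value (one-sided, H₁ greater) = 0.81499
At α=0.1: p ≥ α → fail to reject H₀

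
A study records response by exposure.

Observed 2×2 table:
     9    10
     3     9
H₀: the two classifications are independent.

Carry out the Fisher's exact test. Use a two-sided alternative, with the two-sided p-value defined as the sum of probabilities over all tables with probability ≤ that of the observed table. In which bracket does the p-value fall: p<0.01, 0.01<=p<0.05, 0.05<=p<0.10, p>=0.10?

Margins: r₁=19, r₂=12, c₁=12, c₂=19, n=31
p_obs = C(19,9)·C(12,3)/C(31,12); sum pmf over tables with pmf ≤ p_obs
p-value (two-sided) = 0.27445
→ bracket: p>=0.10

p-value bracket: p>=0.10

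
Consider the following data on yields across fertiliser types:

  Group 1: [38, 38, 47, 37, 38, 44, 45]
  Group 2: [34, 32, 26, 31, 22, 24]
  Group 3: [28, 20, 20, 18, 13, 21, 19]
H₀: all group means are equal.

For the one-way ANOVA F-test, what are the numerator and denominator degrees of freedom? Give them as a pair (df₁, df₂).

k = 3 groups, N = 20 total
df = (k−1, N−k) = (3−1, 20−3) = (2, 17)

degrees of freedom = [2, 17]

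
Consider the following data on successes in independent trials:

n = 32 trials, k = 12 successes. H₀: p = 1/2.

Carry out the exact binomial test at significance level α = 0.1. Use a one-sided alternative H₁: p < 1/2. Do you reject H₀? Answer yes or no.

reject H₀: no

Exact binomial: n=32, k=12, p₀=1/2=0.5000
P(X≤12) from Σ C(n,i)·p₀^i·(1−p₀)^(n−i)
p-value (one-sided, H₁ less) = 0.10766
At α=0.1: p ≥ α → fail to reject H₀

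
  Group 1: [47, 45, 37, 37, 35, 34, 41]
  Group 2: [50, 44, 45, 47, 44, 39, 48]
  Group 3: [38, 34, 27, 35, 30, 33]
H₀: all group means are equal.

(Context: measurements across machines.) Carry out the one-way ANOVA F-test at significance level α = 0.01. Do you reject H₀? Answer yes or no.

Group means [39.43, 45.29, 32.83], grand mean 39.500
SSB = Σnᵢ(x̄ᵢ−x̄)² = 501.024; SSW = ΣΣ(x−x̄ᵢ)² = 301.976
MSB = 501.024/2 = 250.5119; MSW = 301.976/17 = 17.7633
F = MSB/MSW = 14.1028
df = (2, 17)
p-value (upper-tail) = 0.00025
At α=0.01: p < α → reject H₀

reject H₀: yes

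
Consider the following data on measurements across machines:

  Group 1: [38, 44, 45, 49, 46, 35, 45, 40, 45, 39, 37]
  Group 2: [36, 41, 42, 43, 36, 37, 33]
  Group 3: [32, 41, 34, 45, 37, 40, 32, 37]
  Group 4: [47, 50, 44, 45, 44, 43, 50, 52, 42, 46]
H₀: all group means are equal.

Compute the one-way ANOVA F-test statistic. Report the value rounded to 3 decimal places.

Group means [42.09, 38.29, 37.25, 46.30], grand mean 41.444
SSB = Σnᵢ(x̄ᵢ−x̄)² = 450.951; SSW = ΣΣ(x−x̄ᵢ)² = 531.938
MSB = 450.951/3 = 150.3171; MSW = 531.938/32 = 16.6231
F = MSB/MSW = 9.0427
df = (3, 32)

test statistic = 9.043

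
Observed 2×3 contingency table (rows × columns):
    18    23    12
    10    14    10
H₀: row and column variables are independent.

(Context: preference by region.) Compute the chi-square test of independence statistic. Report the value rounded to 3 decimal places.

test statistic = 0.533

Row totals [53, 34], col totals [28, 37, 22], n=87
χ² = (18−17.06)²/17.06 + (23−22.54)²/22.54 + (12−13.40)²/13.40 + (10−10.94)²/10.94 + (14−14.46)²/14.46 + (10−8.60)²/8.60 = 0.5327
df = 2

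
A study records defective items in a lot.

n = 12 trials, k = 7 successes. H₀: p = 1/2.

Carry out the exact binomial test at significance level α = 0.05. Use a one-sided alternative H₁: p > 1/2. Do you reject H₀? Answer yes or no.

Exact binomial: n=12, k=7, p₀=1/2=0.5000
P(X≥7) from Σ C(n,i)·p₀^i·(1−p₀)^(n−i)
p-value (one-sided, H₁ greater) = 0.38721
At α=0.05: p ≥ α → fail to reject H₀

reject H₀: no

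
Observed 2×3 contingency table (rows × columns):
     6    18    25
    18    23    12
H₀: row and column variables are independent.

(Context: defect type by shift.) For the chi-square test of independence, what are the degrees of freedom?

df = (r−1)(c−1) = (2−1)·(3−1) = 2

degrees of freedom = 2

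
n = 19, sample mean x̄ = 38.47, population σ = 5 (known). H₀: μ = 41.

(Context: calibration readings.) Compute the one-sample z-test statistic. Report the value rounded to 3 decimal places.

SE = σ/√n = 5/√19 = 1.1471
z = (x̄−μ₀)/SE = (38.47−41)/1.1471 = -2.2056

test statistic = -2.206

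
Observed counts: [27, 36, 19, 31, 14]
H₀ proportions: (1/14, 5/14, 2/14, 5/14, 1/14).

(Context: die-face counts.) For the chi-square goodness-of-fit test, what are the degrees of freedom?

degrees of freedom = 4

df = k − 1 = 5 − 1 = 4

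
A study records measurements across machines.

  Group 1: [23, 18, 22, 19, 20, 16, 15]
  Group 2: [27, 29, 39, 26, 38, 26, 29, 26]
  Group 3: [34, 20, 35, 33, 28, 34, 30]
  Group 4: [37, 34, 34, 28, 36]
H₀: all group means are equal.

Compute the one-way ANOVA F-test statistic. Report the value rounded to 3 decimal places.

Group means [19.00, 30.00, 30.57, 33.80], grand mean 28.000
SSB = Σnᵢ(x̄ᵢ−x̄)² = 813.486; SSW = ΣΣ(x−x̄ᵢ)² = 472.514
MSB = 813.486/3 = 271.1619; MSW = 472.514/23 = 20.5441
F = MSB/MSW = 13.1990
df = (3, 23)

test statistic = 13.199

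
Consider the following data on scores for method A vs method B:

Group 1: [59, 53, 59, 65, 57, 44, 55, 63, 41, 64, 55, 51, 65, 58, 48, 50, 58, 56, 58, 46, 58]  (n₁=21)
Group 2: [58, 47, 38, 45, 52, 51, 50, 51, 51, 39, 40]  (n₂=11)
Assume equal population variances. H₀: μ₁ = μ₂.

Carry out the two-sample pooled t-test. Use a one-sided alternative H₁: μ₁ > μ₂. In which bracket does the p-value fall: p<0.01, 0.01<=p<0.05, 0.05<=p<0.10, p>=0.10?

x̄₁=55.381, s₁=6.734, n₁=21
x̄₂=47.455, s₂=6.314, n₂=11
s_p² = [20·6.734² + 10·6.314²]/30 = 43.5227
SE = √(s_p²·(1/21+1/11)) = 2.4554
t = (55.381−47.455)/2.4554 = 3.2281
df = 30
p-value (one-sided, H₁ greater) = 0.00151
→ bracket: p<0.01

p-value bracket: p<0.01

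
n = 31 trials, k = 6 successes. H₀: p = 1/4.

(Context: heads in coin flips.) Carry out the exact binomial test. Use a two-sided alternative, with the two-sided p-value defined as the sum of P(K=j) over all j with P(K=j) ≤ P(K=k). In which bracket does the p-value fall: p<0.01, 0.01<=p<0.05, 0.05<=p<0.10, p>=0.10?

p-value bracket: p>=0.10

Exact binomial: n=31, k=6, p₀=1/4=0.2500
P(X=j) = C(n,j)·p₀^j·(1−p₀)^(n−j); p = Σ P(X=j) over j with P(X=j) ≤ P(X=6)
p-value (two-sided) = 0.54074
→ bracket: p>=0.10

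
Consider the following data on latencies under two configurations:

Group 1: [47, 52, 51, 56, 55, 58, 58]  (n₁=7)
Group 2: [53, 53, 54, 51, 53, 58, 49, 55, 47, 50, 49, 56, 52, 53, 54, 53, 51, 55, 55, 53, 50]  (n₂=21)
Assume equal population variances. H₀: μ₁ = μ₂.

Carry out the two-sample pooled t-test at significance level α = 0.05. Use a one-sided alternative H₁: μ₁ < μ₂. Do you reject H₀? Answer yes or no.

x̄₁=53.857, s₁=4.059, n₁=7
x̄₂=52.571, s₂=2.638, n₂=21
s_p² = [6·4.059² + 20·2.638²]/26 = 9.1538
SE = √(s_p²·(1/7+1/21)) = 1.3205
t = (53.857−52.571)/1.3205 = 0.9737
df = 26
p-value (one-sided, H₁ less) = 0.83041
At α=0.05: p ≥ α → fail to reject H₀

reject H₀: no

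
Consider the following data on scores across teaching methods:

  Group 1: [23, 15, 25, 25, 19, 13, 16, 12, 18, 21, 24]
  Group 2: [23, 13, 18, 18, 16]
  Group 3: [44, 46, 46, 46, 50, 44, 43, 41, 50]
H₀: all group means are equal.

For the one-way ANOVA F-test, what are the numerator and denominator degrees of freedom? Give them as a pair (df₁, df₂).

k = 3 groups, N = 25 total
df = (k−1, N−k) = (3−1, 25−3) = (2, 22)

degrees of freedom = [2, 22]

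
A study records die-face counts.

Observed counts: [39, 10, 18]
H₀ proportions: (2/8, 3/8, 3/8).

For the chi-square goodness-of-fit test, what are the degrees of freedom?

df = k − 1 = 3 − 1 = 2

degrees of freedom = 2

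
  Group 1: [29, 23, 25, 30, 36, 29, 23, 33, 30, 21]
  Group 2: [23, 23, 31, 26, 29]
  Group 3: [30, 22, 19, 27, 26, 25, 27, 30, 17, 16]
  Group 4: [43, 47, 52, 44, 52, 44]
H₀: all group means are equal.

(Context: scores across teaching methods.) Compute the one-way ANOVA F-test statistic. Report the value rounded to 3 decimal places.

test statistic = 34.428

Group means [27.90, 26.40, 23.90, 47.00], grand mean 30.065
SSB = Σnᵢ(x̄ᵢ−x̄)² = 2214.871; SSW = ΣΣ(x−x̄ᵢ)² = 579.000
MSB = 2214.871/3 = 738.2903; MSW = 579.000/27 = 21.4444
F = MSB/MSW = 34.4280
df = (3, 27)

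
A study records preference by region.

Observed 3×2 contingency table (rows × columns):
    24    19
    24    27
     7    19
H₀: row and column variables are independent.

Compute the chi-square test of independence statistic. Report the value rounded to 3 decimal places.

Row totals [43, 51, 26], col totals [55, 65], n=120
χ² = (24−19.71)²/19.71 + (19−23.29)²/23.29 + (24−23.38)²/23.38 + (27−27.62)²/27.62 + (7−11.92)²/11.92 + (19−14.08)²/14.08 = 5.5012
df = 2

test statistic = 5.501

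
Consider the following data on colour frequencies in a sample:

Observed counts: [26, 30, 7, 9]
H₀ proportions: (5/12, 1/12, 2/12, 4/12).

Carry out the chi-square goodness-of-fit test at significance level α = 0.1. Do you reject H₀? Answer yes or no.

n = 72; E_i = n·p_i = [30.00, 6.00, 12.00, 24.00]
χ² = (26−30.00)²/30.00 + (30−6.00)²/6.00 + (7−12.00)²/12.00 + (9−24.00)²/24.00 = 107.9917
df = 3
p-value (upper-tail) = 0.00000
At α=0.1: p < α → reject H₀

reject H₀: yes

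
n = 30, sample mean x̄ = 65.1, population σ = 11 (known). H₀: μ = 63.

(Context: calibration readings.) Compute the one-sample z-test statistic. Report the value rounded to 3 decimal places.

SE = σ/√n = 11/√30 = 2.0083
z = (x̄−μ₀)/SE = (65.1−63)/2.0083 = 1.0457

test statistic = 1.046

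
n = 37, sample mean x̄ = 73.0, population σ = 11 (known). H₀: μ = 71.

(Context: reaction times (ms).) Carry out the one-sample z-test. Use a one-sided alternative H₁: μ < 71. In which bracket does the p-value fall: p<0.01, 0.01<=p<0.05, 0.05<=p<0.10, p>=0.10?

p-value bracket: p>=0.10

SE = σ/√n = 11/√37 = 1.8084
z = (x̄−μ₀)/SE = (73.0−71)/1.8084 = 1.1060
p-value (one-sided, H₁ less) = 0.86563
→ bracket: p>=0.10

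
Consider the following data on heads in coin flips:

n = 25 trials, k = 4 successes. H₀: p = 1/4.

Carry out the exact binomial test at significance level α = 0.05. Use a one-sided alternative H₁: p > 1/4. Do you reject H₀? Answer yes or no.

Exact binomial: n=25, k=4, p₀=1/4=0.2500
P(X≥4) from Σ C(n,i)·p₀^i·(1−p₀)^(n−i)
p-value (one-sided, H₁ greater) = 0.90379
At α=0.05: p ≥ α → fail to reject H₀

reject H₀: no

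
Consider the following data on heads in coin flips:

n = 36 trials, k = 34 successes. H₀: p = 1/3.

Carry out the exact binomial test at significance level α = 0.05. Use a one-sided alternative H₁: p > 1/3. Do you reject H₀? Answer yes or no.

reject H₀: yes

Exact binomial: n=36, k=34, p₀=1/3=0.3333
P(X≥34) from Σ C(n,i)·p₀^i·(1−p₀)^(n−i)
p-value (one-sided, H₁ greater) = 0.00000
At α=0.05: p < α → reject H₀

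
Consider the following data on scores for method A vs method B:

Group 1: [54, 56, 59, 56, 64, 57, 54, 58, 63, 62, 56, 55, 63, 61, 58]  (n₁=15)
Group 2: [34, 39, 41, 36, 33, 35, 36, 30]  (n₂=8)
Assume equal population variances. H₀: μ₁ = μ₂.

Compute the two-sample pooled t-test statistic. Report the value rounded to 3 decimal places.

test statistic = 15.295

x̄₁=58.400, s₁=3.418, n₁=15
x̄₂=35.500, s₂=3.423, n₂=8
s_p² = [14·3.418² + 7·3.423²]/21 = 11.6952
SE = √(s_p²·(1/15+1/8)) = 1.4972
t = (58.400−35.500)/1.4972 = 15.2953
df = 21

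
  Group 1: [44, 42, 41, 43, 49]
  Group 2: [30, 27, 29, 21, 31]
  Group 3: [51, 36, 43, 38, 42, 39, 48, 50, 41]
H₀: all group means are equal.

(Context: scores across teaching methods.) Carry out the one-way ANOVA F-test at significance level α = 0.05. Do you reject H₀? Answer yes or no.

reject H₀: yes

Group means [43.80, 27.60, 43.11], grand mean 39.211
SSB = Σnᵢ(x̄ᵢ−x̄)² = 916.269; SSW = ΣΣ(x−x̄ᵢ)² = 334.889
MSB = 916.269/2 = 458.1345; MSW = 334.889/16 = 20.9306
F = MSB/MSW = 21.8883
df = (2, 16)
p-value (upper-tail) = 0.00003
At α=0.05: p < α → reject H₀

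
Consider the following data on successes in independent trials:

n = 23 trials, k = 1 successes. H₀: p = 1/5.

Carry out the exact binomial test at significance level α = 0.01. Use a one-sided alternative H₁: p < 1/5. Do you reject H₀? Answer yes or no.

reject H₀: no

Exact binomial: n=23, k=1, p₀=1/5=0.2000
P(X≤1) from Σ C(n,i)·p₀^i·(1−p₀)^(n−i)
p-value (one-sided, H₁ less) = 0.03984
At α=0.01: p ≥ α → fail to reject H₀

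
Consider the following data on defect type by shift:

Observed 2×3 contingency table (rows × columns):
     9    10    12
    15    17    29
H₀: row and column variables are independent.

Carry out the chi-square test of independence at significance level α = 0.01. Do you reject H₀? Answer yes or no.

Row totals [31, 61], col totals [24, 27, 41], n=92
χ² = (9−8.09)²/8.09 + (10−9.10)²/9.10 + (12−13.82)²/13.82 + (15−15.91)²/15.91 + (17−17.90)²/17.90 + (29−27.18)²/27.18 = 0.6501
df = 2
p-value (upper-tail) = 0.72249
At α=0.01: p ≥ α → fail to reject H₀

reject H₀: no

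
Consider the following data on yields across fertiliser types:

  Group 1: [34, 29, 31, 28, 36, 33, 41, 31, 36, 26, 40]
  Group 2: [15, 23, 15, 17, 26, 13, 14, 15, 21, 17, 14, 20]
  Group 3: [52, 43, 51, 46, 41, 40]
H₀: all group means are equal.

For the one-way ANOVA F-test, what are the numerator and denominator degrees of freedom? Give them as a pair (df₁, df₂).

k = 3 groups, N = 29 total
df = (k−1, N−k) = (3−1, 29−3) = (2, 26)

degrees of freedom = [2, 26]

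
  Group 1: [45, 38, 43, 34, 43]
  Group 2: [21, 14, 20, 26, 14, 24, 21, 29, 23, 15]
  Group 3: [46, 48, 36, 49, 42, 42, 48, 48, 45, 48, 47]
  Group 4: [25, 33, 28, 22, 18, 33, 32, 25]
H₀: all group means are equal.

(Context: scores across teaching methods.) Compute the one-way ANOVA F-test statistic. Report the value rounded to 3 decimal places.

test statistic = 55.142

Group means [40.60, 20.70, 45.36, 27.00], grand mean 33.088
SSB = Σnᵢ(x̄ᵢ−x̄)² = 3770.890; SSW = ΣΣ(x−x̄ᵢ)² = 683.845
MSB = 3770.890/3 = 1256.9633; MSW = 683.845/30 = 22.7948
F = MSB/MSW = 55.1424
df = (3, 30)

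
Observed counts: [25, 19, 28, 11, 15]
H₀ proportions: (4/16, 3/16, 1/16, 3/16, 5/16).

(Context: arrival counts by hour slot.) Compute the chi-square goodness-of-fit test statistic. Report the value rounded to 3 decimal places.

n = 98; E_i = n·p_i = [24.50, 18.38, 6.12, 18.38, 30.62]
χ² = (25−24.50)²/24.50 + (19−18.38)²/18.38 + (28−6.12)²/6.12 + (11−18.38)²/18.38 + (15−30.62)²/30.62 = 89.0884
df = 4

test statistic = 89.088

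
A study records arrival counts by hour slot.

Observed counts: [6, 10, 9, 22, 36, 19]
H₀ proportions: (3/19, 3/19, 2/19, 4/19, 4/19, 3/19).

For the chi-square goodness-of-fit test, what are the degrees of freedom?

degrees of freedom = 5

df = k − 1 = 6 − 1 = 5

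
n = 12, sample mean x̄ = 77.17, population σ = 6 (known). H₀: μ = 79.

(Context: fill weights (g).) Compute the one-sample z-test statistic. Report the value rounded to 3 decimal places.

SE = σ/√n = 6/√12 = 1.7321
z = (x̄−μ₀)/SE = (77.17−79)/1.7321 = -1.0566

test statistic = -1.057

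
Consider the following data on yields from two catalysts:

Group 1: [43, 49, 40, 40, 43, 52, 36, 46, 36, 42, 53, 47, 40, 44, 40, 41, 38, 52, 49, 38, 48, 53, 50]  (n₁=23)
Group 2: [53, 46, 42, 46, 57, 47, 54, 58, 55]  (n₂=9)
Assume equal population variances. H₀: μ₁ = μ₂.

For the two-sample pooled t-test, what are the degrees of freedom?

degrees of freedom = 30

df = n₁ + n₂ − 2 = 23 + 9 − 2 = 30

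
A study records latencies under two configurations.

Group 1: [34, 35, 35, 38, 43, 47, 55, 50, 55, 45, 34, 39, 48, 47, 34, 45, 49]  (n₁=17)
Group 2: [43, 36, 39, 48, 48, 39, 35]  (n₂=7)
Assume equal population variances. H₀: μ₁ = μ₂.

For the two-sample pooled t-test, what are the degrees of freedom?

degrees of freedom = 22

df = n₁ + n₂ − 2 = 17 + 7 − 2 = 22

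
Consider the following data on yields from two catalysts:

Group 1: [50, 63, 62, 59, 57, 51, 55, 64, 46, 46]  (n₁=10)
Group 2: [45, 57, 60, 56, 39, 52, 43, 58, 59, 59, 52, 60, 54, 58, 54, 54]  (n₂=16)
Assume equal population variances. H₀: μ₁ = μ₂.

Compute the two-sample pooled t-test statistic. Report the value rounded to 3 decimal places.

test statistic = 0.591

x̄₁=55.300, s₁=6.800, n₁=10
x̄₂=53.750, s₂=6.330, n₂=16
s_p² = [9·6.800² + 15·6.330²]/24 = 42.3792
SE = √(s_p²·(1/10+1/16)) = 2.6242
t = (55.300−53.750)/2.6242 = 0.5906
df = 24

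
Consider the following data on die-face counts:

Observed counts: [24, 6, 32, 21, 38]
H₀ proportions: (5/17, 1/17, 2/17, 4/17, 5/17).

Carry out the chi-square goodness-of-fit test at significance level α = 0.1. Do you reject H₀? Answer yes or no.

reject H₀: yes

n = 121; E_i = n·p_i = [35.59, 7.12, 14.24, 28.47, 35.59]
χ² = (24−35.59)²/35.59 + (6−7.12)²/7.12 + (32−14.24)²/14.24 + (21−28.47)²/28.47 + (38−35.59)²/35.59 = 28.2417
df = 4
p-value (upper-tail) = 0.00001
At α=0.1: p < α → reject H₀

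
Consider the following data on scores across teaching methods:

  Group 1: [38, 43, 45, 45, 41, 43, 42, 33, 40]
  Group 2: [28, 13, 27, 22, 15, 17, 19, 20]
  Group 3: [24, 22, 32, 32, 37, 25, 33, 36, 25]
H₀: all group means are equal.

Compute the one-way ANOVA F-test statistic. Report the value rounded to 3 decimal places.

Group means [41.11, 20.12, 29.56], grand mean 30.654
SSB = Σnᵢ(x̄ᵢ−x̄)² = 1881.899; SSW = ΣΣ(x−x̄ᵢ)² = 565.986
MSB = 1881.899/2 = 940.9493; MSW = 565.986/23 = 24.6081
F = MSB/MSW = 38.2374
df = (2, 23)

test statistic = 38.237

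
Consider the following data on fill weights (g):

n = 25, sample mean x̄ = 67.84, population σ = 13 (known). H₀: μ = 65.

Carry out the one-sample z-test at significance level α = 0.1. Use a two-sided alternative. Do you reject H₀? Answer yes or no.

SE = σ/√n = 13/√25 = 2.6000
z = (x̄−μ₀)/SE = (67.84−65)/2.6000 = 1.0923
p-value (two-sided) = 0.27470
At α=0.1: p ≥ α → fail to reject H₀

reject H₀: no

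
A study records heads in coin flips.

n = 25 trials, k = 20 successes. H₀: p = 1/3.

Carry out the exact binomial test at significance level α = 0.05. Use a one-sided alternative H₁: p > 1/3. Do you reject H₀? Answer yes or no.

Exact binomial: n=25, k=20, p₀=1/3=0.3333
P(X≥20) from Σ C(n,i)·p₀^i·(1−p₀)^(n−i)
p-value (one-sided, H₁ greater) = 0.00000
At α=0.05: p < α → reject H₀

reject H₀: yes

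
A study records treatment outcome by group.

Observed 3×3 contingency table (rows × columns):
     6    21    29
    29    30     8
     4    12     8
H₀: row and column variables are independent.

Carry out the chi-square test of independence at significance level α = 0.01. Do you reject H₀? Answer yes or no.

reject H₀: yes

Row totals [56, 67, 24], col totals [39, 63, 45], n=147
χ² = (6−14.86)²/14.86 + (21−24.00)²/24.00 + (29−17.14)²/17.14 + (29−17.78)²/17.78 + (30−28.71)²/28.71 + (8−20.51)²/20.51 + (4−6.37)²/6.37 + (12−10.29)²/10.29 + (8−7.35)²/7.35 = 29.8563
df = 4
p-value (upper-tail) = 0.00001
At α=0.01: p < α → reject H₀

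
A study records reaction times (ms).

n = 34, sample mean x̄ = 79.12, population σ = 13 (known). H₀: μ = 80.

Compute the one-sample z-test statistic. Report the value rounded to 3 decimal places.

SE = σ/√n = 13/√34 = 2.2295
z = (x̄−μ₀)/SE = (79.12−80)/2.2295 = -0.3947

test statistic = -0.395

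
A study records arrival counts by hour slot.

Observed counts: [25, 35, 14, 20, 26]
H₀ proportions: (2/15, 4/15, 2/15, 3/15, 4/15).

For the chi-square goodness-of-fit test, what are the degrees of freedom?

degrees of freedom = 4

df = k − 1 = 5 − 1 = 4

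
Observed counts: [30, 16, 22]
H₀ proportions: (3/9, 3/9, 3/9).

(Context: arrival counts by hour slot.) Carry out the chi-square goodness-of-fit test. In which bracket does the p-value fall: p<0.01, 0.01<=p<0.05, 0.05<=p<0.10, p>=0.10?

p-value bracket: p>=0.10

n = 68; E_i = n·p_i = [22.67, 22.67, 22.67]
χ² = (30−22.67)²/22.67 + (16−22.67)²/22.67 + (22−22.67)²/22.67 = 4.3529
df = 2
p-value (upper-tail) = 0.11344
→ bracket: p>=0.10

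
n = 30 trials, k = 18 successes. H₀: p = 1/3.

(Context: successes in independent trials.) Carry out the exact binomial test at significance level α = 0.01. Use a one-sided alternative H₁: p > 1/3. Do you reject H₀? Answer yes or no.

reject H₀: yes

Exact binomial: n=30, k=18, p₀=1/3=0.3333
P(X≥18) from Σ C(n,i)·p₀^i·(1−p₀)^(n−i)
p-value (one-sided, H₁ greater) = 0.00246
At α=0.01: p < α → reject H₀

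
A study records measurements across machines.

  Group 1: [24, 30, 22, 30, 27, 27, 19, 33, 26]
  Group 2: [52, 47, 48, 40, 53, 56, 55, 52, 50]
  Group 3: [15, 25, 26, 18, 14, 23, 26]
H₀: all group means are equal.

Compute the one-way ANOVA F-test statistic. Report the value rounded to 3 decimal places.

Group means [26.44, 50.33, 21.00], grand mean 33.520
SSB = Σnᵢ(x̄ᵢ−x̄)² = 4092.018; SSW = ΣΣ(x−x̄ᵢ)² = 504.222
MSB = 4092.018/2 = 2046.0089; MSW = 504.222/22 = 22.9192
F = MSB/MSW = 89.2706
df = (2, 22)

test statistic = 89.271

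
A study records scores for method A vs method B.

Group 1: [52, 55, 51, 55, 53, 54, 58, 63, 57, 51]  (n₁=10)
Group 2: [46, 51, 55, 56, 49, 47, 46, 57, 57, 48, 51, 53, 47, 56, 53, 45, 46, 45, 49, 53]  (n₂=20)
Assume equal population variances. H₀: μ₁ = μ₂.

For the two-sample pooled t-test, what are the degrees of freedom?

degrees of freedom = 28

df = n₁ + n₂ − 2 = 10 + 20 − 2 = 28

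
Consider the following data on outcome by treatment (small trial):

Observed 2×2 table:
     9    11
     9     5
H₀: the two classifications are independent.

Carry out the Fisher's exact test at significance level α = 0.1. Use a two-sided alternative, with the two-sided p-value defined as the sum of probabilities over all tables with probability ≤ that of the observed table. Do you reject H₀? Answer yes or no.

reject H₀: no

Margins: r₁=20, r₂=14, c₁=18, c₂=16, n=34
p_obs = C(20,9)·C(14,9)/C(34,18); sum pmf over tables with pmf ≤ p_obs
p-value (two-sided) = 0.31507
At α=0.1: p ≥ α → fail to reject H₀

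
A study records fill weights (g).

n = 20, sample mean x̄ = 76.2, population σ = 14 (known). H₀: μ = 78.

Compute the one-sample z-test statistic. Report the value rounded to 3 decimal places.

SE = σ/√n = 14/√20 = 3.1305
z = (x̄−μ₀)/SE = (76.2−78)/3.1305 = -0.5750

test statistic = -0.575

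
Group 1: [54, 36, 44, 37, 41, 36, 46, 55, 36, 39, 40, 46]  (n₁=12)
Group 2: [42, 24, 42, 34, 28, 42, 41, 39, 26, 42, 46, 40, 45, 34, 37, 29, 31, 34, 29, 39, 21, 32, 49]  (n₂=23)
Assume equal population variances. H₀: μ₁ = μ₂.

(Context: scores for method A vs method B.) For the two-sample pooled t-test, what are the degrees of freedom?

df = n₁ + n₂ − 2 = 12 + 23 − 2 = 33

degrees of freedom = 33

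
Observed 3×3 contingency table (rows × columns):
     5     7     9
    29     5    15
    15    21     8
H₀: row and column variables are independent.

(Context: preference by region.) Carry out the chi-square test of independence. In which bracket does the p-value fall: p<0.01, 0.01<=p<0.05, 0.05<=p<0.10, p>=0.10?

Row totals [21, 49, 44], col totals [49, 33, 32], n=114
χ² = (5−9.03)²/9.03 + (7−6.08)²/6.08 + (9−5.89)²/5.89 + (29−21.06)²/21.06 + (5−14.18)²/14.18 + (15−13.75)²/13.75 + (15−18.91)²/18.91 + (21−12.74)²/12.74 + (8−12.35)²/12.35 = 20.3260
df = 4
p-value (upper-tail) = 0.00043
→ bracket: p<0.01

p-value bracket: p<0.01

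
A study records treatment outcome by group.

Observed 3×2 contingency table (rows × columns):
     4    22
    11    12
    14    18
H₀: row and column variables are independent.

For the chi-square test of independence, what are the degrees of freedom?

df = (r−1)(c−1) = (3−1)·(2−1) = 2

degrees of freedom = 2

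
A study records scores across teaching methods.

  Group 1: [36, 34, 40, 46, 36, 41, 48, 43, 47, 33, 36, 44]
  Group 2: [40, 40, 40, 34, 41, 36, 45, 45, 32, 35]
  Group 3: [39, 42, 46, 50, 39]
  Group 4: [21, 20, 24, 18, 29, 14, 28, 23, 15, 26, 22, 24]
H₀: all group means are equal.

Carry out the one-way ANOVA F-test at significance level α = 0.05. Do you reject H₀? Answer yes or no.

reject H₀: yes

Group means [40.33, 38.80, 43.20, 22.00], grand mean 34.667
SSB = Σnᵢ(x̄ᵢ−x̄)² = 2845.600; SSW = ΣΣ(x−x̄ᵢ)² = 819.067
MSB = 2845.600/3 = 948.5333; MSW = 819.067/35 = 23.4019
F = MSB/MSW = 40.5323
df = (3, 35)
p-value (upper-tail) = 0.00000
At α=0.05: p < α → reject H₀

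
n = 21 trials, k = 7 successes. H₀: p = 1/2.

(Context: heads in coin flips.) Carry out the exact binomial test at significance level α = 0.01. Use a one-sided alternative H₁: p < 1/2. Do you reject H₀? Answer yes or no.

Exact binomial: n=21, k=7, p₀=1/2=0.5000
P(X≤7) from Σ C(n,i)·p₀^i·(1−p₀)^(n−i)
p-value (one-sided, H₁ less) = 0.09462
At α=0.01: p ≥ α → fail to reject H₀

reject H₀: no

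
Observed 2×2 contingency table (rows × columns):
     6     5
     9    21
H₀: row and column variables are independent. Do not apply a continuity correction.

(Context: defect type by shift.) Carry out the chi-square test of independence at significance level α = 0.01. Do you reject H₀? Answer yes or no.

Row totals [11, 30], col totals [15, 26], n=41
χ² = (6−4.02)²/4.02 + (5−6.98)²/6.98 + (9−10.98)²/10.98 + (21−19.02)²/19.02 = 2.0901
df = 1
p-value (upper-tail) = 0.14825
At α=0.01: p ≥ α → fail to reject H₀

reject H₀: no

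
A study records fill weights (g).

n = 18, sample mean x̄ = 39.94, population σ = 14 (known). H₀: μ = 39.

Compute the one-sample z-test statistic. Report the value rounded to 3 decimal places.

test statistic = 0.285

SE = σ/√n = 14/√18 = 3.2998
z = (x̄−μ₀)/SE = (39.94−39)/3.2998 = 0.2849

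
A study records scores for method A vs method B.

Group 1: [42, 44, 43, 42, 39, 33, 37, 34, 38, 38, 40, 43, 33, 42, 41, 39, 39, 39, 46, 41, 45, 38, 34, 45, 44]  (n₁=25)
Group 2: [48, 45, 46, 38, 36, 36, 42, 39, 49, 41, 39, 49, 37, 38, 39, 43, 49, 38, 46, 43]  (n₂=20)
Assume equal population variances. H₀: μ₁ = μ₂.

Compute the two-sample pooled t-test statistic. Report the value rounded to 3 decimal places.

test statistic = -1.675

x̄₁=39.960, s₁=3.791, n₁=25
x̄₂=42.050, s₂=4.582, n₂=20
s_p² = [24·3.791² + 19·4.582²]/43 = 17.3002
SE = √(s_p²·(1/25+1/20)) = 1.2478
t = (39.960−42.050)/1.2478 = -1.6749
df = 43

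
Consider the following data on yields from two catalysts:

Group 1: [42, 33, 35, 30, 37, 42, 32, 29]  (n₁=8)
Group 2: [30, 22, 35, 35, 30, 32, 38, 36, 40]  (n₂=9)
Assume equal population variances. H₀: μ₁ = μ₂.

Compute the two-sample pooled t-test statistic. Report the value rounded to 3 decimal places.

test statistic = 0.746

x̄₁=35.000, s₁=5.014, n₁=8
x̄₂=33.111, s₂=5.372, n₂=9
s_p² = [7·5.014² + 8·5.372²]/15 = 27.1259
SE = √(s_p²·(1/8+1/9)) = 2.5308
t = (35.000−33.111)/2.5308 = 0.7464
df = 15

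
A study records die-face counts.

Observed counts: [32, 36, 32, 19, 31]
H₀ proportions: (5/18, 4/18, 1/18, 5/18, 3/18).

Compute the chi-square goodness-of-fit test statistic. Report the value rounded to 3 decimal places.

n = 150; E_i = n·p_i = [41.67, 33.33, 8.33, 41.67, 25.00]
χ² = (32−41.67)²/41.67 + (36−33.33)²/33.33 + (32−8.33)²/8.33 + (19−41.67)²/41.67 + (31−25.00)²/25.00 = 83.4400
df = 4

test statistic = 83.440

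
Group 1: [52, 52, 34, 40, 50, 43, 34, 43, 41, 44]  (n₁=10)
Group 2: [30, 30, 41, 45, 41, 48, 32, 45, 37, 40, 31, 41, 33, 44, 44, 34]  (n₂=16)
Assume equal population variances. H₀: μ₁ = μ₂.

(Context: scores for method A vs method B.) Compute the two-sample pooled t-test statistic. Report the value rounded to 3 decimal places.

x̄₁=43.300, s₁=6.550, n₁=10
x̄₂=38.500, s₂=6.066, n₂=16
s_p² = [9·6.550² + 15·6.066²]/24 = 39.0875
SE = √(s_p²·(1/10+1/16)) = 2.5203
t = (43.300−38.500)/2.5203 = 1.9046
df = 24

test statistic = 1.905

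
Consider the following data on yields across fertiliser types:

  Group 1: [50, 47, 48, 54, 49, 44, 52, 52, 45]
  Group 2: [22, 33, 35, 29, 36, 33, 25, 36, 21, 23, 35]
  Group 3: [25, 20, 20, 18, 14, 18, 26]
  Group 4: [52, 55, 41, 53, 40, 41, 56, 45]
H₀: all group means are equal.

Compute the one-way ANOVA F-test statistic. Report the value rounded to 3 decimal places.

test statistic = 56.387

Group means [49.00, 29.82, 20.14, 47.88], grand mean 36.943
SSB = Σnᵢ(x̄ᵢ−x̄)² = 4798.517; SSW = ΣΣ(x−x̄ᵢ)² = 879.369
MSB = 4798.517/3 = 1599.5057; MSW = 879.369/31 = 28.3667
F = MSB/MSW = 56.3867
df = (3, 31)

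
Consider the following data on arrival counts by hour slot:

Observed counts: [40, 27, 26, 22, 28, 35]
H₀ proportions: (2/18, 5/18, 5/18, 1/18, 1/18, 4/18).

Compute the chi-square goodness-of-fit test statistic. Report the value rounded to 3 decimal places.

n = 178; E_i = n·p_i = [19.78, 49.44, 49.44, 9.89, 9.89, 39.56]
χ² = (40−19.78)²/19.78 + (27−49.44)²/49.44 + (26−49.44)²/49.44 + (22−9.89)²/9.89 + (28−9.89)²/9.89 + (35−39.56)²/39.56 = 90.5084
df = 5

test statistic = 90.508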